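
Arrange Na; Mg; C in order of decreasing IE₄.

Mg > Na > C

After 3 electrons have been removed, what remains? Na³⁺ is already 2 electrons into the core; Mg³⁺ is already 1 electron into the core; C³⁺ still has 1 valence electron.
Breaking into a closed-shell core is much more expensive than removing a leftover valence electron — Na and Mg have the largest IE_4 here.
The numbers (kJ/mol): Na 9543, Mg 10543, C 6223.
Hence IE_4: C < Na < Mg.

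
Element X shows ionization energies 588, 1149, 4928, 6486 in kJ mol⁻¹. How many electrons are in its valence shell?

2

Look for the largest jump between consecutive ionization energies: IE3/IE2 ≈ 4.3, far larger than any earlier ratio.
That jump marks the point where a core electron is being removed. So the atom has 2 valence electrons.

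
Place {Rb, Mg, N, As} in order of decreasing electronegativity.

N > As > Mg > Rb

N is in period 2, group 15; Mg is in period 3, group 2; As is in period 4, group 15; Rb is in period 5, group 1.
EN rises left→right (higher Z_eff, smaller atoms) and falls top→bottom (larger, more shielded atoms).
Neither a single period nor a single group — weigh both effects.
Mg > Rb: both effects reinforce here, so Mg is clearly the higher of the two.
As > Mg: period and group pull opposite ways; the across-period shift dominates (2.18 vs 1.31).
N > As: they share group 15; the group trend gives N the larger value.
Approximate values (Pauling): N 3.04, Mg 1.31, As 2.18, Rb 0.82.
So from highest to lowest: N > As > Mg > Rb.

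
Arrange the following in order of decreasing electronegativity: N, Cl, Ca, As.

Cl > N > As > Ca

N is in period 2, group 15; Cl is in period 3, group 17; Ca is in period 4, group 2; As is in period 4, group 15.
Atoms toward the upper right of the periodic table pull bonding electrons most strongly.
Neither a single period nor a single group — weigh both effects.
As > Ca: As lies to the right of Ca in period 4, so the across-period effect alone puts As higher.
N > As: they share group 15; the group trend gives N the larger value.
Cl > N: period and group pull opposite ways; the across-period shift dominates (3.16 vs 3.04).
Tabulated electronegativity (Pauling): N 3.04, Cl 3.16, Ca 1.00, As 2.18.
So from highest to lowest: Cl > N > As > Ca.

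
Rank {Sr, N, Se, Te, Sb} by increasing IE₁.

Sr < Sb < Te < Se < N

N is in period 2, group 15; Se is in period 4, group 16; Sr is in period 5, group 2; Sb is in period 5, group 15; Te is in period 5, group 16.
Removing the outermost electron gets harder across a period and easier down a group.
Neither a single period nor a single group — weigh both effects.
Sb > Sr: Sb lies to the right of Sr in period 5, so the across-period effect alone puts Sb higher.
Te > Sb: both are in period 5; the period trend gives Te the larger value.
Se > Te: they share group 16; the group trend gives Se the larger value.
N > Se: period and group pull opposite ways; the down-group shift dominates (1402 vs 941 kJ/mol).
Approximate values (kJ/mol): N 1402, Se 941, Sr 550, Sb 831, Te 869.
So from lowest to highest: Sr < Sb < Te < Se < N.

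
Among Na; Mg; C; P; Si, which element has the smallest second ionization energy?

Mg

The second ionization energy removes an electron from the +1 ion. For each element: Na⁺ is the bare [Ne] core; Mg⁺ still has 1 valence electron; C⁺ still has 3 valence electrons; P⁺ still has 4 valence electrons; Si⁺ still has 3 valence electrons.
Breaking into a closed-shell core is much more expensive than removing a leftover valence electron — Na has the largest IE_2 here.
Valence configurations: Mg⁺ [Ne]3s¹, C⁺ [He]2s²2p¹, P⁺ [Ne]3s²3p², Si⁺ [Ne]3s²3p¹.
Tabulated IE_2 (kJ/mol): Na 4562, Mg 1451, C 2353, P 1907, Si 1577.
Putting it together, IE_2: Mg < Si < P < C < Na.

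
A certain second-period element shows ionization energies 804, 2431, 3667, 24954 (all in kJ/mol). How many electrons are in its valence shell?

3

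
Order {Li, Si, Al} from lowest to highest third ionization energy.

The third ionization energy removes an electron from the +2 ion. For each element: Li²⁺ is already 1 electron into the core; Si²⁺ still has 2 valence electrons; Al²⁺ still has 1 valence electron.
Pulling an electron out of a noble-gas core costs far more than removing a remaining valence electron, so Li sits at the high end of IE_3.
Valence configurations: Si²⁺ [Ne]3s², Al²⁺ [Ne]3s¹.
Approximate IE_3 values (kJ/mol): Li 11815, Si 3232, Al 2745.
Putting it together, IE_3: Al < Si < Li.

Al < Si < Li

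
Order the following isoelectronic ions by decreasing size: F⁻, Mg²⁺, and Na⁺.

All of these have 10 electrons, so size is governed by nuclear charge alone: the more protons, the stronger the pull on the same electron cloud, and the smaller the ion.
Nuclear charges: Mg²⁺ (Z=12), Na⁺ (Z=11), F⁻ (Z=9).
Largest to smallest: F⁻ > Na⁺ > Mg²⁺.

F⁻ > Na⁺ > Mg²⁺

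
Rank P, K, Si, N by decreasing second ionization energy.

The second ionization energy removes an electron from the +1 ion. For each element: P⁺ still has 4 valence electrons; K⁺ is the bare [Ar] core; Si⁺ still has 3 valence electrons; N⁺ still has 4 valence electrons.
Core electrons are held far more tightly than valence electrons, so K tops the IE_2 order.
Valence configurations: P⁺ [Ne]3s²3p², Si⁺ [Ne]3s²3p¹, N⁺ [He]2s²2p².
Approximate IE_2 values (kJ/mol): P 1907, K 3052, Si 1577, N 2856.
Hence IE_2: Si < P < N < K.

K, N, P, Si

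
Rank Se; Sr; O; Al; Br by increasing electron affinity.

Sr < Al < O < Se < Br

O is in period 2, group 16; Al is in period 3, group 13; Se is in period 4, group 16; Br is in period 4, group 17; Sr is in period 5, group 2.
Atoms with high Z_eff and room in the valence shell (especially the halogens) have the most exothermic electron affinities.
Here both period and group differ, so the two effects have to be weighed against each other.
Al > Sr: relative to Sr, both the across-period and down-group shifts push Al's electron affinity up.
O > Al: both effects reinforce here, so O is clearly the higher of the two.
Se > O: this pair runs against the simple trend — see the exception note.
Br > Se: Br lies to the right of Se in period 4, so the across-period effect alone puts Br higher.
Note the exception: Se has a higher electron affinity than O, contrary to the simple trend — O's compact 2p subshell gives strong electron–electron repulsion on the added electron.
For reference (kJ/mol): O 141, Al 42, Se 195, Br 325, Sr 5.
So from lowest to highest: Sr < Al < O < Se < Br.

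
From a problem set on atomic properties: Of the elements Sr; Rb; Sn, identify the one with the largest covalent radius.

Rb

Rb is in period 5, group 1; Sr is in period 5, group 2; Sn is in period 5, group 14.
Across a period the added protons contract the valence shell; down a group each new principal shell makes the atom larger.
All lie in period 5, so atomic radius increases right to left.
The largest covalent radius among these belongs to Rb.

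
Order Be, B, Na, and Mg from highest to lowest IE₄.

B > Be > Mg > Na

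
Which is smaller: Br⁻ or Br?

Br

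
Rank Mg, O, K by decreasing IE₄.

The fourth ionization energy removes an electron from the +3 ion. For each element: Mg³⁺ is already 1 electron into the core; O³⁺ still has 3 valence electrons; K³⁺ is already 2 electrons into the core.
Usually core removal costs more than valence removal, but here the competition is close: a tightly held n=2 valence electron can cost more to remove than an n=3 core electron, so the actual values have to decide it.
Tabulated IE_4 (kJ/mol): Mg 10543, O 7469, K 5877.
Putting it together, IE_4: K < O < Mg.

Mg > O > K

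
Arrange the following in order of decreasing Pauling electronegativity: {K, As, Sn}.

EN rises left→right (higher Z_eff, smaller atoms) and falls top→bottom (larger, more shielded atoms).
Here both period and group differ, so the two effects have to be weighed against each other.
Sn > K: the two effects oppose for this pair; the across-period effect wins (1.96 vs 0.82).
As > Sn: relative to Sn, both the across-period and down-group shifts push As's electronegativity up.
Approximate values (Pauling): K 0.82, As 2.18, Sn 1.96.
So from highest to lowest: As > Sn > K.

As > Sn > K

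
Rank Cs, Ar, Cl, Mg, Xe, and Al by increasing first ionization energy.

Cs < Al < Mg < Xe < Cl < Ar

Removing the outermost electron gets harder across a period and easier down a group.
Here both period and group differ, so the two effects have to be weighed against each other.
Al > Cs: relative to Cs, both the across-period and down-group shifts push Al's first ionization energy up.
Mg > Al: this pair runs against the simple trend — see the exception note.
Xe > Mg: the two effects oppose for this pair; the across-period effect wins (1170 vs 738 kJ/mol).
Cl > Xe: the two effects oppose for this pair; the down-group effect wins (1251 vs 1170 kJ/mol).
Ar > Cl: both are in period 3; the period trend gives Ar the larger value.
Note the exception: Mg has a higher first ionization energy than Al, contrary to the simple trend — Al's single 3p electron is easier to remove than one from Mg's filled 3s².
Tabulated first ionization energy (kJ/mol): Mg 738, Al 578, Cl 1251, Ar 1521, Xe 1170, Cs 376.
So from lowest to highest: Cs < Al < Mg < Xe < Cl < Ar.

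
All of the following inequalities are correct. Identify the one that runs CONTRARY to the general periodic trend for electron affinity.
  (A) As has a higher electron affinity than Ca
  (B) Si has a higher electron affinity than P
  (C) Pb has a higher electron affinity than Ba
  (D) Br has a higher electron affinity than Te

(B)

The general trend: electron affinity increases across a period and decreases down a group.
(A) As (period 4, group 15) vs Ca (period 4, group 2): the stated order agrees with the simple trend.
(B) Si (period 3, group 14) vs P (period 3, group 15): the stated order contradicts the simple trend.
(C) Pb (period 6, group 14) vs Ba (period 6, group 2): the stated order agrees with the simple trend.
(D) Br (period 4, group 17) vs Te (period 5, group 16): the stated order agrees with the simple trend.
The exception is (B): adding an electron to P's half-filled 3p³ is unfavourable, so Si (3p²) has the more exothermic EA.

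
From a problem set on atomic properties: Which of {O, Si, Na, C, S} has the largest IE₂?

Na

The second ionization energy removes an electron from the +1 ion. For each element: O⁺ still has 5 valence electrons; Si⁺ still has 3 valence electrons; Na⁺ is the bare [Ne] core; C⁺ still has 3 valence electrons; S⁺ still has 5 valence electrons.
Core electrons are held far more tightly than valence electrons, so Na tops the IE_2 order.
Valence configurations: O⁺ [He]2s²2p³, Si⁺ [Ne]3s²3p¹, C⁺ [He]2s²2p¹, S⁺ [Ne]3s²3p³.
Approximate IE_2 values (kJ/mol): O 3388, Si 1577, Na 4562, C 2353, S 2252.
Overall IE_2 order: Si < S < C < O < Na.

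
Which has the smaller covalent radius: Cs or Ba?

Ba

Cs is in period 6, group 1; Ba is in period 6, group 2.
Radius decreases left→right (rising Z_eff, same n) and increases top→bottom (higher n).
All lie in period 6, so atomic radius increases right to left.
So Ba has the smaller covalent radius (Ba < Cs).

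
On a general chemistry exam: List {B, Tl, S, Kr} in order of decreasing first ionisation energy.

IE₁ increases left→right with effective nuclear charge and decreases top→bottom as the valence shell moves farther out.
These span different periods and groups, so the two trends combine.
B > Tl: they share group 13; the group trend gives B the larger value.
S > B: the two effects oppose for this pair; the across-period effect wins (1000 vs 801 kJ/mol).
Kr > S: the two effects oppose for this pair; the across-period effect wins (1351 vs 1000 kJ/mol).
Tabulated first ionization energy (kJ/mol): B 801, S 1000, Kr 1351, Tl 589.
So from highest to lowest: Kr > S > B > Tl.

Kr > S > B > Tl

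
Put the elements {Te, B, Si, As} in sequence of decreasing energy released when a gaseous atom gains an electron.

EA tends to increase across a period and decrease down a group, though the pattern is less regular than for IE or radius.
These sit on a diagonal, where the across-period and down-group effects partly cancel.
As > B: period and group pull opposite ways; the across-period shift dominates (78 vs 27 kJ/mol).
Si > As: period and group pull opposite ways; the down-group shift dominates (134 vs 78 kJ/mol).
Te > Si: the two effects oppose for this pair; the across-period effect wins (190 vs 134 kJ/mol).
Tabulated electron affinity (kJ/mol): B 27, Si 134, As 78, Te 190.
So from highest to lowest: Te > Si > As > B.

Te > Si > As > B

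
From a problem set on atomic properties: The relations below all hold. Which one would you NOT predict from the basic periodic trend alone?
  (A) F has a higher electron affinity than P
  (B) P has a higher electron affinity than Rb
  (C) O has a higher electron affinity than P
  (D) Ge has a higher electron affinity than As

(D)

The general trend: electron affinity increases across a period and decreases down a group.
(A) F (period 2, group 17) vs P (period 3, group 15): the stated order agrees with the simple trend.
(B) P (period 3, group 15) vs Rb (period 5, group 1): the stated order agrees with the simple trend.
(C) O (period 2, group 16) vs P (period 3, group 15): the stated order agrees with the simple trend.
(D) Ge (period 4, group 14) vs As (period 4, group 15): the stated order contradicts the simple trend.
The exception is (D): adding an electron to As's half-filled 4p³ is unfavourable, so Ge (4p²) has the more exothermic EA.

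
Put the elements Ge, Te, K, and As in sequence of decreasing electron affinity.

Te, Ge, As, K

K is in period 4, group 1; Ge is in period 4, group 14; As is in period 4, group 15; Te is in period 5, group 16.
Electron affinity generally becomes more exothermic across a period toward the halogens and less exothermic down a group.
Neither a single period nor a single group — weigh both effects.
As > K: As lies to the right of K in period 4, so the across-period effect alone puts As higher.
Ge > As: this pair runs against the simple trend — see the exception note.
Te > Ge: period and group pull opposite ways; the across-period shift dominates (190 vs 119 kJ/mol).
Note the exception: Ge has a higher electron affinity than As, contrary to the simple trend — adding an electron to As's half-filled 4p³ is unfavourable, so Ge (4p²) has the more exothermic EA.
Approximate values (kJ/mol): K 48, Ge 119, As 78, Te 190.
So from highest to lowest: Te > Ge > As > K.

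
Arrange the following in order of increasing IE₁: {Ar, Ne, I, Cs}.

Cs < I < Ar < Ne

Ne is in period 2, group 18; Ar is in period 3, group 18; I is in period 5, group 17; Cs is in period 6, group 1.
Removing the outermost electron gets harder across a period and easier down a group.
Neither a single period nor a single group — weigh both effects.
I > Cs: both effects reinforce here, so I is clearly the higher of the two.
Ar > I: both effects reinforce here, so Ar is clearly the higher of the two.
Ne > Ar: they share group 18; the group trend gives Ne the larger value.
For reference (kJ/mol): Ne 2081, Ar 1521, I 1008, Cs 376.
So from lowest to highest: Cs < I < Ar < Ne.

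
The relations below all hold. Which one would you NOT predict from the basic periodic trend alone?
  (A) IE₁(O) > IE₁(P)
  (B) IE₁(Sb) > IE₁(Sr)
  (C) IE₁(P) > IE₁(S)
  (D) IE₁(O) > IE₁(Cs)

The general trend: first ionization energy increases across a period and decreases down a group.
(A) O (period 2, group 16) vs P (period 3, group 15): the stated order agrees with the simple trend.
(B) Sb (period 5, group 15) vs Sr (period 5, group 2): the stated order agrees with the simple trend.
(C) P (period 3, group 15) vs S (period 3, group 16): the stated order contradicts the simple trend.
(D) O (period 2, group 16) vs Cs (period 6, group 1): the stated order agrees with the simple trend.
The exception is (C): S (3p⁴) ionizes more easily than half-filled P (3p³) because the paired 3p electron in S is pushed out by e⁻–e⁻ repulsion.

(C)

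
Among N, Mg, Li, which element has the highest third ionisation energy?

Consider each +2 ion: N²⁺ still has 3 valence electrons; Mg²⁺ is the bare [Ne] core; Li²⁺ is already 1 electron into the core.
Core electrons are held far more tightly than valence electrons, so Mg and Li top the IE_3 order.
Tabulated IE_3 (kJ/mol): N 4578, Mg 7733, Li 11815.
Putting it together, IE_3: N < Mg < Li.

Li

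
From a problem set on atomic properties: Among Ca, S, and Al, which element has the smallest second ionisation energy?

After 1 electron has been removed, what remains? Ca⁺ still has 1 valence electron; S⁺ still has 5 valence electrons; Al⁺ still has 2 valence electrons.
All are still removing valence electrons, so compare the +1 ions as you would atoms: IE_2 generally rises across a period (higher Z_eff) and falls down a group (larger shell), subject to the usual subshell exceptions.
Valence configurations: Ca⁺ [Ar]4s¹, S⁺ [Ne]3s²3p³, Al⁺ [Ne]3s².
Approximate IE_2 values (kJ/mol): Ca 1145, S 2252, Al 1817.
Putting it together, IE_2: Ca < Al < S.

Ca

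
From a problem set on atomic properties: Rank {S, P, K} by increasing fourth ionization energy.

After 3 electrons have been removed, what remains? S³⁺ still has 3 valence electrons; P³⁺ still has 2 valence electrons; K³⁺ is already 2 electrons into the core.
Pulling an electron out of a noble-gas core costs far more than removing a remaining valence electron, so K sits at the high end of IE_4.
Valence configurations: S³⁺ [Ne]3s²3p¹, P³⁺ [Ne]3s².
S³⁺ loses a lone 3p electron whereas P³⁺ must break into a filled 3s² pair, so IE_4(P) > IE_4(S) even though S has the higher nuclear charge.
Tabulated IE_4 (kJ/mol): S 4556, P 4964, K 5877.
Overall IE_4 order: S < P < K.

S < P < K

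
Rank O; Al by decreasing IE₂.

After 1 electron has been removed, what remains? O⁺ still has 5 valence electrons; Al⁺ still has 2 valence electrons.
All are still removing valence electrons, so compare the +1 ions as you would atoms: IE_2 generally rises across a period (higher Z_eff) and falls down a group (larger shell), subject to the usual subshell exceptions.
Valence configurations: O⁺ [He]2s²2p³, Al⁺ [Ne]3s².
The numbers (kJ/mol): O 3388, Al 1817.
Hence IE_2: Al < O.

O > Al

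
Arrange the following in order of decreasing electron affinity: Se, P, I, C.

I > Se > C > P

C is in period 2, group 14; P is in period 3, group 15; Se is in period 4, group 16; I is in period 5, group 17.
Atoms with high Z_eff and room in the valence shell (especially the halogens) have the most exothermic electron affinities.
A diagonal step moves right (one effect) and down (the opposite effect) at once.
C > P: the two effects oppose for this pair; the down-group effect wins (122 vs 72 kJ/mol).
Se > C: the two effects oppose for this pair; the across-period effect wins (195 vs 122 kJ/mol).
I > Se: the two effects oppose for this pair; the across-period effect wins (295 vs 195 kJ/mol).
For reference (kJ/mol): C 122, P 72, Se 195, I 295.
So from highest to lowest: I > Se > C > P.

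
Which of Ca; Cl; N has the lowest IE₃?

Cl

After 2 electrons have been removed, what remains? Ca²⁺ is the bare [Ar] core; Cl²⁺ still has 5 valence electrons; N²⁺ still has 3 valence electrons.
Pulling an electron out of a noble-gas core costs far more than removing a remaining valence electron, so Ca sits at the high end of IE_3.
Valence configurations: Cl²⁺ [Ne]3s²3p³, N²⁺ [He]2s²2p¹.
Approximate IE_3 values (kJ/mol): Ca 4912, Cl 3822, N 4578.
Overall IE_3 order: Cl < N < Ca.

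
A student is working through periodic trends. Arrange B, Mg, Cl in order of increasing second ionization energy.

Mg < Cl < B

Consider each +1 ion: B⁺ still has 2 valence electrons; Mg⁺ still has 1 valence electron; Cl⁺ still has 6 valence electrons.
All are still removing valence electrons, so compare the +1 ions as you would atoms: IE_2 generally rises across a period (higher Z_eff) and falls down a group (larger shell), subject to the usual subshell exceptions.
Valence configurations: B⁺ [He]2s², Mg⁺ [Ne]3s¹, Cl⁺ [Ne]3s²3p⁴.
Tabulated IE_2 (kJ/mol): B 2427, Mg 1451, Cl 2298.
So the second ionization energies run Mg < Cl < B.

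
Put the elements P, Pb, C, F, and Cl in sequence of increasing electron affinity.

Pb < P < C < F < Cl

C is in period 2, group 14; F is in period 2, group 17; P is in period 3, group 15; Cl is in period 3, group 17; Pb is in period 6, group 14.
Atoms with high Z_eff and room in the valence shell (especially the halogens) have the most exothermic electron affinities.
Neither a single period nor a single group — weigh both effects.
P > Pb: relative to Pb, both the across-period and down-group shifts push P's electron affinity up.
C > P: period and group pull opposite ways; the down-group shift dominates (122 vs 72 kJ/mol).
F > C: F lies to the right of C in period 2, so the across-period effect alone puts F higher.
Cl > F: this pair runs against the simple trend — see the exception note.
Note the exception: Cl has a higher electron affinity than F, contrary to the simple trend — F's small 2p subshell makes the incoming electron feel strong e⁻–e⁻ repulsion, so Cl actually releases more energy on gaining an electron.
For reference (kJ/mol): C 122, F 328, P 72, Cl 349, Pb 35.
So from lowest to highest: Pb < P < C < F < Cl.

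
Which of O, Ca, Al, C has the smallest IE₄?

The fourth ionization energy removes an electron from the +3 ion. For each element: O³⁺ still has 3 valence electrons; Ca³⁺ is already 1 electron into the core; Al³⁺ is the bare [Ne] core; C³⁺ still has 1 valence electron.
Usually core removal costs more than valence removal, but here the competition is close: a tightly held n=2 valence electron can cost more to remove than an n=3 core electron, so the actual values have to decide it.
Valence configurations: O³⁺ [He]2s²2p¹, C³⁺ [He]2s¹.
Approximate IE_4 values (kJ/mol): O 7469, Ca 6491, Al 11577, C 6223.
Hence IE_4: C < Ca < O < Al.

C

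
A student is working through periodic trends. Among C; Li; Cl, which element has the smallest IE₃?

Cl

Consider each +2 ion: C²⁺ still has 2 valence electrons; Li²⁺ is already 1 electron into the core; Cl²⁺ still has 5 valence electrons.
Core electrons are held far more tightly than valence electrons, so Li tops the IE_3 order.
Valence configurations: C²⁺ [He]2s², Cl²⁺ [Ne]3s²3p³.
Tabulated IE_3 (kJ/mol): C 4620, Li 11815, Cl 3822.
Hence IE_3: Cl < C < Li.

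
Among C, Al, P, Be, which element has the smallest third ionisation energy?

Al

After 2 electrons have been removed, what remains? C²⁺ still has 2 valence electrons; Al²⁺ still has 1 valence electron; P²⁺ still has 3 valence electrons; Be²⁺ is the bare [He] core.
Pulling an electron out of a noble-gas core costs far more than removing a remaining valence electron, so Be sits at the high end of IE_3.
Valence configurations: C²⁺ [He]2s², Al²⁺ [Ne]3s¹, P²⁺ [Ne]3s²3p¹.
The numbers (kJ/mol): C 4620, Al 2745, P 2914, Be 14849.
Overall IE_3 order: Al < P < C < Be.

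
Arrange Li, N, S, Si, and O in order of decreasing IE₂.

Li > O > N > S > Si

The second ionization energy removes an electron from the +1 ion. For each element: Li⁺ is the bare [He] core; N⁺ still has 4 valence electrons; S⁺ still has 5 valence electrons; Si⁺ still has 3 valence electrons; O⁺ still has 5 valence electrons.
Pulling an electron out of a noble-gas core costs far more than removing a remaining valence electron, so Li sits at the high end of IE_2.
Valence configurations: N⁺ [He]2s²2p², S⁺ [Ne]3s²3p³, Si⁺ [Ne]3s²3p¹, O⁺ [He]2s²2p³.
Approximate IE_2 values (kJ/mol): Li 7298, N 2856, S 2252, Si 1577, O 3388.
Overall IE_2 order: Si < S < N < O < Li.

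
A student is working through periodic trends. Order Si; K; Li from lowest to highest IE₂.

The second ionization energy removes an electron from the +1 ion. For each element: Si⁺ still has 3 valence electrons; K⁺ is the bare [Ar] core; Li⁺ is the bare [He] core.
Core electrons are held far more tightly than valence electrons, so K and Li top the IE_2 order.
The numbers (kJ/mol): Si 1577, K 3052, Li 7298.
Overall IE_2 order: Si < K < Li.

Si < K < Li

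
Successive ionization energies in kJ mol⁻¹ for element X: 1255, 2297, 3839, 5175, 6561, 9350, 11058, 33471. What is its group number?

Group 17

Look for the largest jump between consecutive ionization energies: IE8/IE7 ≈ 3.0, far larger than any earlier ratio.
That jump marks the point where a core electron is being removed. So the atom has 7 valence electrons.
A main-group element with 7 valence electrons is in group 17.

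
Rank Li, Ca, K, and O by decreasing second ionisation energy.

Li > O > K > Ca

The second ionization energy removes an electron from the +1 ion. For each element: Li⁺ is the bare [He] core; Ca⁺ still has 1 valence electron; K⁺ is the bare [Ar] core; O⁺ still has 5 valence electrons.
Usually core removal costs more than valence removal, but here the competition is close: a tightly held n=2 valence electron can cost more to remove than an n=3 core electron, so the actual values have to decide it.
Valence configurations: Ca⁺ [Ar]4s¹, O⁺ [He]2s²2p³.
The numbers (kJ/mol): Li 7298, Ca 1145, K 3052, O 3388.
Putting it together, IE_2: Ca < K < O < Li.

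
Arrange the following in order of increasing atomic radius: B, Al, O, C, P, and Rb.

O < C < B < P < Al < Rb

B is in period 2, group 13; C is in period 2, group 14; O is in period 2, group 16; Al is in period 3, group 13; P is in period 3, group 15; Rb is in period 5, group 1.
Across a period the added protons contract the valence shell; down a group each new principal shell makes the atom larger.
Here both period and group differ, so the two effects have to be weighed against each other.
C > O: C lies to the left of O in period 2, so the across-period effect alone puts C larger.
B > C: B lies to the left of C in period 2, so the across-period effect alone puts B larger.
P > B: the two effects oppose for this pair; the down-group effect wins (111 vs 85 pm).
Al > P: both are in period 3; the period trend gives Al the larger value.
Rb > Al: both effects reinforce here, so Rb is clearly the larger of the two.
Approximate values (pm): B 85, C 75, O 63, Al 126, P 111, Rb 210.
So from smallest to largest: O < C < B < P < Al < Rb.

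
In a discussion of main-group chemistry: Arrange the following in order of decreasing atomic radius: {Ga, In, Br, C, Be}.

In > Ga > Br > Be > C

Be is in period 2, group 2; C is in period 2, group 14; Ga is in period 4, group 13; Br is in period 4, group 17; In is in period 5, group 13.
Moving right in a period, electrons are added to the same shell under a stronger nuclear pull, so atoms get smaller; moving down, a new shell is opened and atoms get larger.
Neither a single period nor a single group — weigh both effects.
Be > C: Be lies to the left of C in period 2, so the across-period effect alone puts Be larger.
Br > Be: period and group pull opposite ways; the down-group shift dominates (114 vs 102 pm).
Ga > Br: both are in period 4; the period trend gives Ga the larger value.
In > Ga: they share group 13; the group trend gives In the larger value.
For reference (pm): Be 102, C 75, Ga 124, Br 114, In 142.
So from largest to smallest: In > Ga > Br > Be > C.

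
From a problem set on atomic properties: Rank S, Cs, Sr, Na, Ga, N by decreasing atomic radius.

N is in period 2, group 15; Na is in period 3, group 1; S is in period 3, group 16; Ga is in period 4, group 13; Sr is in period 5, group 2; Cs is in period 6, group 1.
Across a period the added protons contract the valence shell; down a group each new principal shell makes the atom larger.
Neither a single period nor a single group — weigh both effects.
S > N: the two effects oppose for this pair; the down-group effect wins (103 vs 71 pm).
Ga > S: both effects reinforce here, so Ga is clearly the larger of the two.
Na > Ga: the two effects oppose for this pair; the across-period effect wins (155 vs 124 pm).
Sr > Na: the two effects oppose for this pair; the down-group effect wins (185 vs 155 pm).
Cs > Sr: relative to Sr, both the across-period and down-group shifts push Cs's atomic radius up.
For reference (pm): N 71, Na 155, S 103, Ga 124, Sr 185, Cs 232.
So from largest to smallest: Cs > Sr > Na > Ga > S > N.

Cs, Sr, Na, Ga, S, N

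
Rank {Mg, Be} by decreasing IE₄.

Be, Mg

After 3 electrons have been removed, what remains? Mg³⁺ is already 1 electron into the core; Be³⁺ is already 1 electron into the core.
All of these are removing an electron from a noble-gas core or deeper; the smaller core (lower principal quantum number) is held far more tightly, and within a period the higher nuclear charge binds the same core more tightly.
Tabulated IE_4 (kJ/mol): Mg 10543, Be 21007.
So the fourth ionization energies run Mg < Be.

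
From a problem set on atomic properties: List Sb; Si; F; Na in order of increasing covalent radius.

F, Si, Sb, Na

F is in period 2, group 17; Na is in period 3, group 1; Si is in period 3, group 14; Sb is in period 5, group 15.
Radius decreases left→right (rising Z_eff, same n) and increases top→bottom (higher n).
Neither a single period nor a single group — weigh both effects.
Si > F: relative to F, both the across-period and down-group shifts push Si's atomic radius up.
Sb > Si: the two effects oppose for this pair; the down-group effect wins (140 vs 116 pm).
Na > Sb: the two effects oppose for this pair; the across-period effect wins (155 vs 140 pm).
Tabulated atomic radius (pm): F 64, Na 155, Si 116, Sb 140.
So from smallest to largest: F < Si < Sb < Na.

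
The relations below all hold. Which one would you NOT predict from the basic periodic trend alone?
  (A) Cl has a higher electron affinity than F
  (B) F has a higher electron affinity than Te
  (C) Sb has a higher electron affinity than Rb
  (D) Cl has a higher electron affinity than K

(A)

The general trend: electron affinity increases across a period and decreases down a group.
(A) Cl (period 3, group 17) vs F (period 2, group 17): the stated order contradicts the simple trend.
(B) F (period 2, group 17) vs Te (period 5, group 16): the stated order agrees with the simple trend.
(C) Sb (period 5, group 15) vs Rb (period 5, group 1): the stated order agrees with the simple trend.
(D) Cl (period 3, group 17) vs K (period 4, group 1): the stated order agrees with the simple trend.
The exception is (A): F's small 2p subshell makes the incoming electron feel strong e⁻–e⁻ repulsion, so Cl actually releases more energy on gaining an electron.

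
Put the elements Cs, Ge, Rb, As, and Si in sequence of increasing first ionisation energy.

Cs < Rb < Ge < Si < As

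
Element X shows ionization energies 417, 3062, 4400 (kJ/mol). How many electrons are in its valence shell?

1

Look for the largest jump between consecutive ionization energies: IE2/IE1 ≈ 7.3, far larger than any earlier ratio.
That jump marks the point where a core electron is being removed. So the atom has 1 valence electron.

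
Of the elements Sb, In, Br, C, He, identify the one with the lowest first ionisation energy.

In

First ionization energy rises across a period (greater Z_eff holds electrons more tightly) and falls down a group (valence electrons are farther from the nucleus).
These span different periods and groups, so the two trends combine.
Sb > In: Sb lies to the right of In in period 5, so the across-period effect alone puts Sb higher.
C > Sb: period and group pull opposite ways; the down-group shift dominates (1086 vs 831 kJ/mol).
Br > C: the two effects oppose for this pair; the across-period effect wins (1140 vs 1086 kJ/mol).
He > Br: relative to Br, both the across-period and down-group shifts push He's first ionization energy up.
Tabulated first ionization energy (kJ/mol): He 2372, C 1086, Br 1140, In 558, Sb 831.
The lowest first ionisation energy among these belongs to In.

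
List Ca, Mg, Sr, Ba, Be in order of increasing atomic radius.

Be is in period 2, group 2; Mg is in period 3, group 2; Ca is in period 4, group 2; Sr is in period 5, group 2; Ba is in period 6, group 2.
Radius decreases left→right (rising Z_eff, same n) and increases top→bottom (higher n).
All are in group 2, so atomic radius increases down the group.
So from smallest to largest: Be < Mg < Ca < Sr < Ba.

Be, Mg, Ca, Sr, Ba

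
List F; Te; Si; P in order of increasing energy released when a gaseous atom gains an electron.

P < Si < Te < F

F is in period 2, group 17; Si is in period 3, group 14; P is in period 3, group 15; Te is in period 5, group 16.
Adding an electron releases more energy for atoms nearer the top right (short of the noble gases).
Neither a single period nor a single group — weigh both effects.
Si > P: this pair runs against the simple trend — see the exception note.
Te > Si: the two effects oppose for this pair; the across-period effect wins (190 vs 134 kJ/mol).
F > Te: both effects reinforce here, so F is clearly the higher of the two.
Note the exception: Si has a higher electron affinity than P, contrary to the simple trend — adding an electron to P's half-filled 3p³ is unfavourable, so Si (3p²) has the more exothermic EA.
Approximate values (kJ/mol): F 328, Si 134, P 72, Te 190.
So from lowest to highest: P < Si < Te < F.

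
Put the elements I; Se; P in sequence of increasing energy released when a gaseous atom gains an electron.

P is in period 3, group 15; Se is in period 4, group 16; I is in period 5, group 17.
Electron affinity generally becomes more exothermic across a period toward the halogens and less exothermic down a group.
A diagonal step moves right (one effect) and down (the opposite effect) at once.
Se > P: the two effects oppose for this pair; the across-period effect wins (195 vs 72 kJ/mol).
I > Se: the two effects oppose for this pair; the across-period effect wins (295 vs 195 kJ/mol).
Tabulated electron affinity (kJ/mol): P 72, Se 195, I 295.
So from lowest to highest: P < Se < I.

P < Se < I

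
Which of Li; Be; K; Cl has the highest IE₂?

IE_2 is the cost of taking one more electron from the +1 cation: Li⁺ is the bare [He] core; Be⁺ still has 1 valence electron; K⁺ is the bare [Ar] core; Cl⁺ still has 6 valence electrons.
Breaking into a closed-shell core is much more expensive than removing a leftover valence electron — K and Li have the largest IE_2 here.
Valence configurations: Be⁺ [He]2s¹, Cl⁺ [Ne]3s²3p⁴.
Tabulated IE_2 (kJ/mol): Li 7298, Be 1757, K 3052, Cl 2298.
Overall IE_2 order: Be < Cl < K < Li.

Li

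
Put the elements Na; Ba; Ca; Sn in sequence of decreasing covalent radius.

Ba > Ca > Na > Sn

Na is in period 3, group 1; Ca is in period 4, group 2; Sn is in period 5, group 14; Ba is in period 6, group 2.
Moving right in a period, electrons are added to the same shell under a stronger nuclear pull, so atoms get smaller; moving down, a new shell is opened and atoms get larger.
Neither a single period nor a single group — weigh both effects.
Na > Sn: period and group pull opposite ways; the across-period shift dominates (155 vs 140 pm).
Ca > Na: period and group pull opposite ways; the down-group shift dominates (171 vs 155 pm).
Ba > Ca: they share group 2; the group trend gives Ba the larger value.
For reference (pm): Na 155, Ca 171, Sn 140, Ba 196.
So from largest to smallest: Ba > Ca > Na > Sn.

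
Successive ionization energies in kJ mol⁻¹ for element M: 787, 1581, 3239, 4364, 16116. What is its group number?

Group 14

Look for the largest jump between consecutive ionization energies: IE5/IE4 ≈ 3.7, far larger than any earlier ratio.
That jump marks the point where a core electron is being removed. So the atom has 4 valence electrons.
A main-group element with 4 valence electrons is in group 14.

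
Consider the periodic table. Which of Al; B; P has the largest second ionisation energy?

B

Consider each +1 ion: Al⁺ still has 2 valence electrons; B⁺ still has 2 valence electrons; P⁺ still has 4 valence electrons.
All are still removing valence electrons, so compare the +1 ions as you would atoms: IE_2 generally rises across a period (higher Z_eff) and falls down a group (larger shell), subject to the usual subshell exceptions.
Valence configurations: Al⁺ [Ne]3s², B⁺ [He]2s², P⁺ [Ne]3s²3p².
Approximate IE_2 values (kJ/mol): Al 1817, B 2427, P 1907.
Hence IE_2: Al < P < B.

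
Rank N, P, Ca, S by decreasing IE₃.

Ca, N, S, P

The third ionization energy removes an electron from the +2 ion. For each element: N²⁺ still has 3 valence electrons; P²⁺ still has 3 valence electrons; Ca²⁺ is the bare [Ar] core; S²⁺ still has 4 valence electrons.
Pulling an electron out of a noble-gas core costs far more than removing a remaining valence electron, so Ca sits at the high end of IE_3.
Valence configurations: N²⁺ [He]2s²2p¹, P²⁺ [Ne]3s²3p¹, S²⁺ [Ne]3s²3p².
Approximate IE_3 values (kJ/mol): N 4578, P 2914, Ca 4912, S 3357.
Hence IE_3: P < S < N < Ca.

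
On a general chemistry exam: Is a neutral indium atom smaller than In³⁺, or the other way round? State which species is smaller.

In³⁺

Forming In³⁺ removes 3 electrons from In. Fewer electrons for the same nuclear charge means less shielding and a higher Z_eff on the remaining electrons, and for main-group metals the entire outer shell is lost.
A cation is smaller than its parent atom: In³⁺ < In.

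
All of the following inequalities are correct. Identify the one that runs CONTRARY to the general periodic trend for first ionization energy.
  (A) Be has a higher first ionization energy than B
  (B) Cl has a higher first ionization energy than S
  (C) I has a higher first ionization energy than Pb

(A)

The general trend: first ionization energy increases across a period and decreases down a group.
(A) Be (period 2, group 2) vs B (period 2, group 13): the stated order contradicts the simple trend.
(B) Cl (period 3, group 17) vs S (period 3, group 16): the stated order agrees with the simple trend.
(C) I (period 5, group 17) vs Pb (period 6, group 14): the stated order agrees with the simple trend.
The exception is (A): removing B's lone 2p electron is easier than breaking Be's filled 2s².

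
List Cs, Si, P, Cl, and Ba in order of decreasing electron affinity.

Cl > Si > P > Cs > Ba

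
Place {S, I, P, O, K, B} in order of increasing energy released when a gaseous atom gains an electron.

B < K < P < O < S < I

B is in period 2, group 13; O is in period 2, group 16; P is in period 3, group 15; S is in period 3, group 16; K is in period 4, group 1; I is in period 5, group 17.
Electron affinity generally becomes more exothermic across a period toward the halogens and less exothermic down a group.
Here both period and group differ, so the two effects have to be weighed against each other.
K > B: this pair runs against the simple trend — see the exception note.
P > K: relative to K, both the across-period and down-group shifts push P's electron affinity up.
O > P: relative to P, both the across-period and down-group shifts push O's electron affinity up.
S > O: this pair runs against the simple trend — see the exception note.
I > S: period and group pull opposite ways; the across-period shift dominates (295 vs 200 kJ/mol).
Note the exception: K has a higher electron affinity than B, contrary to the simple trend — B's ns²np¹ configuration gives only a small electron affinity — the sparsely filled np subshell binds an added electron weakly.
Note the exception: S has a higher electron affinity than O, contrary to the simple trend — the compact 2p subshell of O repels the added electron more than S's larger 3p does.
Approximate values (kJ/mol): B 27, O 141, P 72, S 200, K 48, I 295.
So from lowest to highest: B < K < P < O < S < I.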